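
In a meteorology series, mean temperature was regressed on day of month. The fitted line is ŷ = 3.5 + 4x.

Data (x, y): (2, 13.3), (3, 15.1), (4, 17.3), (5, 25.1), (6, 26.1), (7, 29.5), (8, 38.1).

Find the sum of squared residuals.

SSE = 23.52

x=2: ŷ = 3.5 + 4·2 = 11.5; e = 13.3 − 11.5 = 1.8
x=3: ŷ = 3.5 + 4·3 = 15.5; e = 15.1 − 15.5 = -0.4
x=4: ŷ = 3.5 + 4·4 = 19.5; e = 17.3 − 19.5 = -2.2
x=5: ŷ = 3.5 + 4·5 = 23.5; e = 25.1 − 23.5 = 1.6
x=6: ŷ = 3.5 + 4·6 = 27.5; e = 26.1 − 27.5 = -1.4
x=7: ŷ = 3.5 + 4·7 = 31.5; e = 29.5 − 31.5 = -2
x=8: ŷ = 3.5 + 4·8 = 35.5; e = 38.1 − 35.5 = 2.6
SSE = 3.24 + 0.16 + 4.84 + 2.56 + 1.96 + 4 + 6.76 = 23.52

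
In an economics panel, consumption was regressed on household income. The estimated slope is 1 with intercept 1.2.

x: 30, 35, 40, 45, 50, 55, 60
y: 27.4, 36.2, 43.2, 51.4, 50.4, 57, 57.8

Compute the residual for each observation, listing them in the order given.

x=30: ŷ = 1.2 + 30 = 31.2; r = 27.4 − 31.2 = -3.8
x=35: ŷ = 1.2 + 35 = 36.2; r = 36.2 − 36.2 = 0
x=40: ŷ = 1.2 + 40 = 41.2; r = 43.2 − 41.2 = 2
x=45: ŷ = 1.2 + 45 = 46.2; r = 51.4 − 46.2 = 5.2
x=50: ŷ = 1.2 + 50 = 51.2; r = 50.4 − 51.2 = -0.8
x=55: ŷ = 1.2 + 55 = 56.2; r = 57 − 56.2 = 0.8
x=60: ŷ = 1.2 + 60 = 61.2; r = 57.8 − 61.2 = -3.4

-3.8, 0, 2, 5.2, -0.8, 0.8, -3.4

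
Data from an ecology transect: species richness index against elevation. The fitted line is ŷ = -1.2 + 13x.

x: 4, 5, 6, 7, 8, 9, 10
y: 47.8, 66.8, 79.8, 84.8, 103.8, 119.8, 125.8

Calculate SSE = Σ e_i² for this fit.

x=4: ŷ = -1.2 + 13·4 = 50.8; e = 47.8 − 50.8 = -3
x=5: ŷ = -1.2 + 13·5 = 63.8; e = 66.8 − 63.8 = 3
x=6: ŷ = -1.2 + 13·6 = 76.8; e = 79.8 − 76.8 = 3
x=7: ŷ = -1.2 + 13·7 = 89.8; e = 84.8 − 89.8 = -5
x=8: ŷ = -1.2 + 13·8 = 102.8; e = 103.8 − 102.8 = 1
x=9: ŷ = -1.2 + 13·9 = 115.8; e = 119.8 − 115.8 = 4
x=10: ŷ = -1.2 + 13·10 = 128.8; e = 125.8 − 128.8 = -3
SSE = 9 + 9 + 9 + 25 + 1 + 16 + 9 = 78

SSE = 78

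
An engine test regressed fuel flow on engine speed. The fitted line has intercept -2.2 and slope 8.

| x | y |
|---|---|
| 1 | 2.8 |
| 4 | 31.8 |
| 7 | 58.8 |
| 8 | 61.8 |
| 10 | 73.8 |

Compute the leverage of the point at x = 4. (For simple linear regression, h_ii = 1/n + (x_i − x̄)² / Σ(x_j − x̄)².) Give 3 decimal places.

h = 0.280

x̄ = (1 + 4 + 7 + 8 + 10)/5 = 6
Σ(x − x̄)² = 25 + 4 + 1 + 4 + 16 = 50
h = 1/5 + (-2)²/50 = 0.2 + 0.08 = 0.280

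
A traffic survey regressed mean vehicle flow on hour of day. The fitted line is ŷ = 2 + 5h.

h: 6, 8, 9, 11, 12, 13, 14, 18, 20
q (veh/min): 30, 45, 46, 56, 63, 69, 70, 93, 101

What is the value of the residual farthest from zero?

h=6: ŷ = 2 + 5·6 = 32; r = 30 − 32 = -2
h=8: ŷ = 2 + 5·8 = 42; r = 45 − 42 = 3
h=9: ŷ = 2 + 5·9 = 47; r = 46 − 47 = -1
h=11: ŷ = 2 + 5·11 = 57; r = 56 − 57 = -1
h=12: ŷ = 2 + 5·12 = 62; r = 63 − 62 = 1
h=13: ŷ = 2 + 5·13 = 67; r = 69 − 67 = 2
h=14: ŷ = 2 + 5·14 = 72; r = 70 − 72 = -2
h=18: ŷ = 2 + 5·18 = 92; r = 93 − 92 = 1
h=20: ŷ = 2 + 5·20 = 102; r = 101 − 102 = -1
Largest |r| is 3 at h = 8, residual 3.

r = 3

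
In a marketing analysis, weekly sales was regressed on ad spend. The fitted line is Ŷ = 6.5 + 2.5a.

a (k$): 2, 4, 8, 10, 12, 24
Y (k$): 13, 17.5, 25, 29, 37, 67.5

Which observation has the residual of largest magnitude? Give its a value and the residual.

a=2: Ŷ = 6.5 + 2.5·2 = 11.5; r = 13 − 11.5 = 1.5
a=4: Ŷ = 6.5 + 2.5·4 = 16.5; r = 17.5 − 16.5 = 1
a=8: Ŷ = 6.5 + 2.5·8 = 26.5; r = 25 − 26.5 = -1.5
a=10: Ŷ = 6.5 + 2.5·10 = 31.5; r = 29 − 31.5 = -2.5
a=12: Ŷ = 6.5 + 2.5·12 = 36.5; r = 37 − 36.5 = 0.5
a=24: Ŷ = 6.5 + 2.5·24 = 66.5; r = 67.5 − 66.5 = 1
Largest |r| is 2.5 at a = 10, residual -2.5.

a = 10, r = -2.5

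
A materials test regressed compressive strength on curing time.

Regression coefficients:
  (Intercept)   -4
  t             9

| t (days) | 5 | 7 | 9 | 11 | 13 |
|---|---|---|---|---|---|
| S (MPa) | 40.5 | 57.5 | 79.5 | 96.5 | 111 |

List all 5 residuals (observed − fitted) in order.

-0.5, -1.5, 2.5, 1.5, -2

t=5: Ŝ = -4 + 9·5 = 41; r = 40.5 − 41 = -0.5
t=7: Ŝ = -4 + 9·7 = 59; r = 57.5 − 59 = -1.5
t=9: Ŝ = -4 + 9·9 = 77; r = 79.5 − 77 = 2.5
t=11: Ŝ = -4 + 9·11 = 95; r = 96.5 − 95 = 1.5
t=13: Ŝ = -4 + 9·13 = 113; r = 111 − 113 = -2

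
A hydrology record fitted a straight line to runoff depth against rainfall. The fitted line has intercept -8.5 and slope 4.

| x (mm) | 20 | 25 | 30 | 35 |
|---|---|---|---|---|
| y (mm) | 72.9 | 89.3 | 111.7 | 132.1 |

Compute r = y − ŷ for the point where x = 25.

r = -2.2

ŷ = -8.5 + 4·25 = 91.5
r = 89.3 − 91.5 = -2.2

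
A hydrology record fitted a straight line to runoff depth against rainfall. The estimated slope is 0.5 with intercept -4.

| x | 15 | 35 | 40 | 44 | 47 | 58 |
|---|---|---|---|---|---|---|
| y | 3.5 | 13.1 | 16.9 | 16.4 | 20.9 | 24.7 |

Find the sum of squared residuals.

x=15: ŷ = -4 + 0.5·15 = 3.5; r = 3.5 − 3.5 = 0
x=35: ŷ = -4 + 0.5·35 = 13.5; r = 13.1 − 13.5 = -0.4
x=40: ŷ = -4 + 0.5·40 = 16; r = 16.9 − 16 = 0.9
x=44: ŷ = -4 + 0.5·44 = 18; r = 16.4 − 18 = -1.6
x=47: ŷ = -4 + 0.5·47 = 19.5; r = 20.9 − 19.5 = 1.4
x=58: ŷ = -4 + 0.5·58 = 25; r = 24.7 − 25 = -0.3
SSE = 0 + 0.16 + 0.81 + 2.56 + 1.96 + 0.09 = 5.58

SSE = 5.58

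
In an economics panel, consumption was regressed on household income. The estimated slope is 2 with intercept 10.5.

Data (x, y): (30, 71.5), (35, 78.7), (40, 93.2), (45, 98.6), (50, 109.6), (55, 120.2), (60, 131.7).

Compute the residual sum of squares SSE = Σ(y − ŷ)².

SSE = 17.48

x=30: ŷ = 10.5 + 2·30 = 70.5; e = 71.5 − 70.5 = 1
x=35: ŷ = 10.5 + 2·35 = 80.5; e = 78.7 − 80.5 = -1.8
x=40: ŷ = 10.5 + 2·40 = 90.5; e = 93.2 − 90.5 = 2.7
x=45: ŷ = 10.5 + 2·45 = 100.5; e = 98.6 − 100.5 = -1.9
x=50: ŷ = 10.5 + 2·50 = 110.5; e = 109.6 − 110.5 = -0.9
x=55: ŷ = 10.5 + 2·55 = 120.5; e = 120.2 − 120.5 = -0.3
x=60: ŷ = 10.5 + 2·60 = 130.5; e = 131.7 − 130.5 = 1.2
SSE = 1 + 3.24 + 7.29 + 3.61 + 0.81 + 0.09 + 1.44 = 17.48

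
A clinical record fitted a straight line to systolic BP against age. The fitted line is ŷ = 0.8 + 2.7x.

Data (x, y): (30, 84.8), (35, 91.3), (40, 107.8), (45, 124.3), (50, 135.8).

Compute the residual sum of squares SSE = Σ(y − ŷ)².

SSE = 30

x=30: ŷ = 0.8 + 2.7·30 = 81.8; e = 84.8 − 81.8 = 3
x=35: ŷ = 0.8 + 2.7·35 = 95.3; e = 91.3 − 95.3 = -4
x=40: ŷ = 0.8 + 2.7·40 = 108.8; e = 107.8 − 108.8 = -1
x=45: ŷ = 0.8 + 2.7·45 = 122.3; e = 124.3 − 122.3 = 2
x=50: ŷ = 0.8 + 2.7·50 = 135.8; e = 135.8 − 135.8 = 0
SSE = 9 + 16 + 1 + 4 + 0 = 30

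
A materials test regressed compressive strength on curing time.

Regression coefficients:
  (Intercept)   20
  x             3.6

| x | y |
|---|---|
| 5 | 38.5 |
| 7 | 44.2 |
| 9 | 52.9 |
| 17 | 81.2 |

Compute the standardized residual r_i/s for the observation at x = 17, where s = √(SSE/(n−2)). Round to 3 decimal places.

x=5: ŷ = 20 + 3.6·5 = 38; r = 38.5 − 38 = 0.5
x=7: ŷ = 20 + 3.6·7 = 45.2; r = 44.2 − 45.2 = -1
x=9: ŷ = 20 + 3.6·9 = 52.4; r = 52.9 − 52.4 = 0.5
x=17: ŷ = 20 + 3.6·17 = 81.2; r = 81.2 − 81.2 = 0
SSE = 0.25 + 1 + 0.25 + 0 = 1.5
s = √(1.5/2) = 0.866025
r/s = 0 / 0.866025 = 0.000

0.000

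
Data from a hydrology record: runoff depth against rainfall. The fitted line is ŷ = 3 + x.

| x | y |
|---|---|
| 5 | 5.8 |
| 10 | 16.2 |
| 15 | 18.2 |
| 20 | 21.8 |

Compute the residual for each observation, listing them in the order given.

-2.2, 3.2, 0.2, -1.2

x=5: ŷ = 3 + 5 = 8; e = 5.8 − 8 = -2.2
x=10: ŷ = 3 + 10 = 13; e = 16.2 − 13 = 3.2
x=15: ŷ = 3 + 15 = 18; e = 18.2 − 18 = 0.2
x=20: ŷ = 3 + 20 = 23; e = 21.8 − 23 = -1.2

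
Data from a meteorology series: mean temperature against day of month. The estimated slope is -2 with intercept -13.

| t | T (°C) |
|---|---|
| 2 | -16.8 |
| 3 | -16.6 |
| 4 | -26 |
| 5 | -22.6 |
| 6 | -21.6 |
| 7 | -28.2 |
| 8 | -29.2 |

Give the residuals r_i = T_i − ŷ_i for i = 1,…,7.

t=2: ŷ = -13 − 2·2 = -17; r = -16.8 − (-17) = 0.2
t=3: ŷ = -13 − 2·3 = -19; r = -16.6 − (-19) = 2.4
t=4: ŷ = -13 − 2·4 = -21; r = -26 − (-21) = -5
t=5: ŷ = -13 − 2·5 = -23; r = -22.6 − (-23) = 0.4
t=6: ŷ = -13 − 2·6 = -25; r = -21.6 − (-25) = 3.4
t=7: ŷ = -13 − 2·7 = -27; r = -28.2 − (-27) = -1.2
t=8: ŷ = -13 − 2·8 = -29; r = -29.2 − (-29) = -0.2

0.2, 2.4, -5, 0.4, 3.4, -1.2, -0.2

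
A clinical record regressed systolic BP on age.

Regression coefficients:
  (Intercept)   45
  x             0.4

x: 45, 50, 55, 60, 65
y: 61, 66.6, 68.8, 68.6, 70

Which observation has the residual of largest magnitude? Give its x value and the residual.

x = 45, e = -2

x=45: ŷ = 45 + 0.4·45 = 63; e = 61 − 63 = -2
x=50: ŷ = 45 + 0.4·50 = 65; e = 66.6 − 65 = 1.6
x=55: ŷ = 45 + 0.4·55 = 67; e = 68.8 − 67 = 1.8
x=60: ŷ = 45 + 0.4·60 = 69; e = 68.6 − 69 = -0.4
x=65: ŷ = 45 + 0.4·65 = 71; e = 70 − 71 = -1
Largest |e| is 2 at x = 45, residual -2.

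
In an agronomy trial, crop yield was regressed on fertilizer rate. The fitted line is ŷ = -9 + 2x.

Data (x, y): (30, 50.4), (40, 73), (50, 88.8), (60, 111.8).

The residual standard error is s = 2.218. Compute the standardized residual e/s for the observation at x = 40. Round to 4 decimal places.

ŷ = -9 + 2·40 = 71
e = 73 − 71 = 2
e/s = 2 / 2.218 = 0.9017

0.9017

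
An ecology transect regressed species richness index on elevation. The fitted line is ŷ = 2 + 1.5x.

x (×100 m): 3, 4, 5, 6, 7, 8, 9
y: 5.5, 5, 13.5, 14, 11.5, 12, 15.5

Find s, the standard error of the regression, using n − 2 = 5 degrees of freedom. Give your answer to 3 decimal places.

s = 2.828

x=3: ŷ = 2 + 1.5·3 = 6.5; e = 5.5 − 6.5 = -1
x=4: ŷ = 2 + 1.5·4 = 8; e = 5 − 8 = -3
x=5: ŷ = 2 + 1.5·5 = 9.5; e = 13.5 − 9.5 = 4
x=6: ŷ = 2 + 1.5·6 = 11; e = 14 − 11 = 3
x=7: ŷ = 2 + 1.5·7 = 12.5; e = 11.5 − 12.5 = -1
x=8: ŷ = 2 + 1.5·8 = 14; e = 12 − 14 = -2
x=9: ŷ = 2 + 1.5·9 = 15.5; e = 15.5 − 15.5 = 0
SSE = 1 + 9 + 16 + 9 + 1 + 4 + 0 = 40
s = √(40/5) = √8 ≈ 2.828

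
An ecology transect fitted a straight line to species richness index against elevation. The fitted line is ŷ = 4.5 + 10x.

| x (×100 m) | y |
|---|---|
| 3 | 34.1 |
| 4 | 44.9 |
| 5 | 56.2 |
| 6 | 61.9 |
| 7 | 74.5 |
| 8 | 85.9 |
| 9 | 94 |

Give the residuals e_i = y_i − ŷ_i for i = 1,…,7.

x=3: ŷ = 4.5 + 10·3 = 34.5; e = 34.1 − 34.5 = -0.4
x=4: ŷ = 4.5 + 10·4 = 44.5; e = 44.9 − 44.5 = 0.4
x=5: ŷ = 4.5 + 10·5 = 54.5; e = 56.2 − 54.5 = 1.7
x=6: ŷ = 4.5 + 10·6 = 64.5; e = 61.9 − 64.5 = -2.6
x=7: ŷ = 4.5 + 10·7 = 74.5; e = 74.5 − 74.5 = 0
x=8: ŷ = 4.5 + 10·8 = 84.5; e = 85.9 − 84.5 = 1.4
x=9: ŷ = 4.5 + 10·9 = 94.5; e = 94 − 94.5 = -0.5

-0.4, 0.4, 1.7, -2.6, 0, 1.4, -0.5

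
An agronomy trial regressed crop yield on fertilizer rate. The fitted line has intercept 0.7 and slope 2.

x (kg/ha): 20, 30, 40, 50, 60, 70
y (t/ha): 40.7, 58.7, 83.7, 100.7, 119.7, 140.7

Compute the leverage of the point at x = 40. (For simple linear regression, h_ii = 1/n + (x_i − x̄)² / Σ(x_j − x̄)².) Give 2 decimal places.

x̄ = (20 + 30 + 40 + 50 + 60 + 70)/6 = 45
Σ(x − x̄)² = 625 + 225 + 25 + 25 + 225 + 625 = 1750
h = 1/6 + (-5)²/1750 = 0.166667 + 0.0142857 = 0.18

h = 0.18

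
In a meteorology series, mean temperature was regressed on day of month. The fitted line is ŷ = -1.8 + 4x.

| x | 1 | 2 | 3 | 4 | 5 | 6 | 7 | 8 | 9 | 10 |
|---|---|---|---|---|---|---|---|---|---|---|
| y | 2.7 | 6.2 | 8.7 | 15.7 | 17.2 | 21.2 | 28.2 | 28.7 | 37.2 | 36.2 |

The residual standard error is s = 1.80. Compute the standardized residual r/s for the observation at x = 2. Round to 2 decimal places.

ŷ = -1.8 + 4·2 = 6.2
r = 6.2 − 6.2 = 0
r/s = 0 / 1.80 = 0.00

0.00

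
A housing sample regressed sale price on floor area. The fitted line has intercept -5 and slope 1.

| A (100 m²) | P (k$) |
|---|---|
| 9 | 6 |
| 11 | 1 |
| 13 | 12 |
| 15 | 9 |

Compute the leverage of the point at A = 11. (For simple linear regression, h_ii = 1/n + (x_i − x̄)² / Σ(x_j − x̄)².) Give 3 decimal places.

Ā = (9 + 11 + 13 + 15)/4 = 12
Σ(A − Ā)² = 9 + 1 + 1 + 9 = 20
h = 1/4 + (-1)²/20 = 0.25 + 0.05 = 0.300

h = 0.300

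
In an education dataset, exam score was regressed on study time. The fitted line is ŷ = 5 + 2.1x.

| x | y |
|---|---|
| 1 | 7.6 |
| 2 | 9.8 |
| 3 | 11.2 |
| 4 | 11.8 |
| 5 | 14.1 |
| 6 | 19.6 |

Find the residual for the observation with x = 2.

ŷ = 5 + 2.1·2 = 9.2
e = 9.8 − 9.2 = 0.6

e = 0.6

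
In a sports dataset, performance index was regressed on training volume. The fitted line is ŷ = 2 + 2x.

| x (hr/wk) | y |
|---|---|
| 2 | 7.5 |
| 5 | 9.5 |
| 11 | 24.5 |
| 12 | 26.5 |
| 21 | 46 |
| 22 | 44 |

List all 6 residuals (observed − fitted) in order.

1.5, -2.5, 0.5, 0.5, 2, -2

x=2: ŷ = 2 + 2·2 = 6; r = 7.5 − 6 = 1.5
x=5: ŷ = 2 + 2·5 = 12; r = 9.5 − 12 = -2.5
x=11: ŷ = 2 + 2·11 = 24; r = 24.5 − 24 = 0.5
x=12: ŷ = 2 + 2·12 = 26; r = 26.5 − 26 = 0.5
x=21: ŷ = 2 + 2·21 = 44; r = 46 − 44 = 2
x=22: ŷ = 2 + 2·22 = 46; r = 44 − 46 = -2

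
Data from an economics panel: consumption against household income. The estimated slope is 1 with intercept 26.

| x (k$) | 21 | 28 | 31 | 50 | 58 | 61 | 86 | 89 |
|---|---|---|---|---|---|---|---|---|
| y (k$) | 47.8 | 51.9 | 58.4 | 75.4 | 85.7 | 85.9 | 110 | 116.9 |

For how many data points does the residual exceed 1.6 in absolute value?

x=21: ŷ = 26 + 21 = 47; e = 47.8 − 47 = 0.8
x=28: ŷ = 26 + 28 = 54; e = 51.9 − 54 = -2.1
x=31: ŷ = 26 + 31 = 57; e = 58.4 − 57 = 1.4
x=50: ŷ = 26 + 50 = 76; e = 75.4 − 76 = -0.6
x=58: ŷ = 26 + 58 = 84; e = 85.7 − 84 = 1.7
x=61: ŷ = 26 + 61 = 87; e = 85.9 − 87 = -1.1
x=86: ŷ = 26 + 86 = 112; e = 110 − 112 = -2
x=89: ŷ = 26 + 89 = 115; e = 116.9 − 115 = 1.9
|e| > 1.6: x=28 (|e|=2.1), x=58 (|e|=1.7), x=86 (|e|=2), x=89 (|e|=1.9) → 4

4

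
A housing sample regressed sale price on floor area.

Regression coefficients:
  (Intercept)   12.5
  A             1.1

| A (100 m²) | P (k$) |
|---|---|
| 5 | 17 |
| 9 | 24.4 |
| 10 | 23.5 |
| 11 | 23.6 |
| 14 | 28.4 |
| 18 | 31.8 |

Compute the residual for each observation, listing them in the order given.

-1, 2, 0, -1, 0.5, -0.5

A=5: P̂ = 12.5 + 1.1·5 = 18; r = 17 − 18 = -1
A=9: P̂ = 12.5 + 1.1·9 = 22.4; r = 24.4 − 22.4 = 2
A=10: P̂ = 12.5 + 1.1·10 = 23.5; r = 23.5 − 23.5 = 0
A=11: P̂ = 12.5 + 1.1·11 = 24.6; r = 23.6 − 24.6 = -1
A=14: P̂ = 12.5 + 1.1·14 = 27.9; r = 28.4 − 27.9 = 0.5
A=18: P̂ = 12.5 + 1.1·18 = 32.3; r = 31.8 − 32.3 = -0.5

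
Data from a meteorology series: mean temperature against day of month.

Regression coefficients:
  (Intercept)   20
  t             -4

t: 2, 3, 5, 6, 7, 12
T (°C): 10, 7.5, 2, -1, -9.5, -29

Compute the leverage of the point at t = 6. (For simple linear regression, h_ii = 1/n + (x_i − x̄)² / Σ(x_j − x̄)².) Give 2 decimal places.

h = 0.17

t̄ = (2 + 3 + 5 + 6 + 7 + 12)/6 = 5.83333
Σ(t − t̄)² = 14.6944 + 8.02778 + 0.694444 + 0.0277778 + 1.36111 + 38.0278 = 62.8333
h = 1/6 + (0.166667)²/62.8333 = 0.166667 + 0.000442087 = 0.17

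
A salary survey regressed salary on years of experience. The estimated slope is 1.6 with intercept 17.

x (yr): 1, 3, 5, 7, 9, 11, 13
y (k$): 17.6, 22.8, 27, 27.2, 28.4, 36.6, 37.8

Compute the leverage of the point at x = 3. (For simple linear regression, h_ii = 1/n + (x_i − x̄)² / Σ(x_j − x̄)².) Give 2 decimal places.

h = 0.29

x̄ = (1 + 3 + 5 + 7 + 9 + 11 + 13)/7 = 7
Σ(x − x̄)² = 36 + 16 + 4 + 0 + 4 + 16 + 36 = 112
h = 1/7 + (-4)²/112 = 0.142857 + 0.142857 = 0.29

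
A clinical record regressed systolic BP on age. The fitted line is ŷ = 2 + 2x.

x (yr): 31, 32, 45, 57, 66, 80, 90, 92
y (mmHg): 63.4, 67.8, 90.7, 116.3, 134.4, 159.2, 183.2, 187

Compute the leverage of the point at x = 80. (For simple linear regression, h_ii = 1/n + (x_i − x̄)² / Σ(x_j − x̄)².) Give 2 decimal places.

x̄ = (31 + 32 + 45 + 57 + 66 + 80 + 90 + 92)/8 = 61.625
Σ(x − x̄)² = 937.891 + 877.641 + 276.391 + 21.3906 + 19.1406 + 337.641 + 805.141 + 922.641 = 4197.88
h = 1/8 + (18.375)²/4197.88 = 0.125 + 0.0804313 = 0.21

h = 0.21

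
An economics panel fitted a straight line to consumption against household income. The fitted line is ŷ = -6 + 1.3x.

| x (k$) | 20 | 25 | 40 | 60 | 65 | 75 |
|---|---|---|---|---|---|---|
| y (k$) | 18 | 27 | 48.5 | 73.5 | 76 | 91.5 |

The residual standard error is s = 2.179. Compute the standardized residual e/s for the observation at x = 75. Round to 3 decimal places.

0.000

ŷ = -6 + 1.3·75 = 91.5
e = 91.5 − 91.5 = 0
e/s = 0 / 2.179 = 0.000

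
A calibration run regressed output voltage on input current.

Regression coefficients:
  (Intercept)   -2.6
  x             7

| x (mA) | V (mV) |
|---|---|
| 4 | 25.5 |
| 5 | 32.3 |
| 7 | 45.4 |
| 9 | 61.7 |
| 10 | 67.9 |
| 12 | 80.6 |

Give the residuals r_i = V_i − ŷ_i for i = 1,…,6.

x=4: ŷ = -2.6 + 7·4 = 25.4; r = 25.5 − 25.4 = 0.1
x=5: ŷ = -2.6 + 7·5 = 32.4; r = 32.3 − 32.4 = -0.1
x=7: ŷ = -2.6 + 7·7 = 46.4; r = 45.4 − 46.4 = -1
x=9: ŷ = -2.6 + 7·9 = 60.4; r = 61.7 − 60.4 = 1.3
x=10: ŷ = -2.6 + 7·10 = 67.4; r = 67.9 − 67.4 = 0.5
x=12: ŷ = -2.6 + 7·12 = 81.4; r = 80.6 − 81.4 = -0.8

0.1, -0.1, -1, 1.3, 0.5, -0.8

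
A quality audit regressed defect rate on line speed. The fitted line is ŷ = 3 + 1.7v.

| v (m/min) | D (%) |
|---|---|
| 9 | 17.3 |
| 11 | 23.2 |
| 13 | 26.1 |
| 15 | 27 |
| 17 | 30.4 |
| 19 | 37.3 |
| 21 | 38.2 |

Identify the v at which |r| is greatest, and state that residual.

v=9: ŷ = 3 + 1.7·9 = 18.3; r = 17.3 − 18.3 = -1
v=11: ŷ = 3 + 1.7·11 = 21.7; r = 23.2 − 21.7 = 1.5
v=13: ŷ = 3 + 1.7·13 = 25.1; r = 26.1 − 25.1 = 1
v=15: ŷ = 3 + 1.7·15 = 28.5; r = 27 − 28.5 = -1.5
v=17: ŷ = 3 + 1.7·17 = 31.9; r = 30.4 − 31.9 = -1.5
v=19: ŷ = 3 + 1.7·19 = 35.3; r = 37.3 − 35.3 = 2
v=21: ŷ = 3 + 1.7·21 = 38.7; r = 38.2 − 38.7 = -0.5
Largest |r| is 2 at v = 19, residual 2.

v = 19, r = 2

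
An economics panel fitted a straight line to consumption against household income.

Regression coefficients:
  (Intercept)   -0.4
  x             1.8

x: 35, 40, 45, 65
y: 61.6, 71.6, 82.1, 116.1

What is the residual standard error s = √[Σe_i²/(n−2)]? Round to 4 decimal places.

s = 1.3229

x=35: ŷ = -0.4 + 1.8·35 = 62.6; e = 61.6 − 62.6 = -1
x=40: ŷ = -0.4 + 1.8·40 = 71.6; e = 71.6 − 71.6 = 0
x=45: ŷ = -0.4 + 1.8·45 = 80.6; e = 82.1 − 80.6 = 1.5
x=65: ŷ = -0.4 + 1.8·65 = 116.6; e = 116.1 − 116.6 = -0.5
SSE = 1 + 0 + 2.25 + 0.25 = 3.5
s = √(3.5/2) = √1.75 ≈ 1.3229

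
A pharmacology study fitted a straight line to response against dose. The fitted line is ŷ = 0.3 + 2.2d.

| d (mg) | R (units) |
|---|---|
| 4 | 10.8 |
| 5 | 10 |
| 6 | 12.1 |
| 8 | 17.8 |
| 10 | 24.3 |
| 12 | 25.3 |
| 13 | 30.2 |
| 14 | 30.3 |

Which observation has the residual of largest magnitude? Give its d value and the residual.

d = 10, e = 2

d=4: ŷ = 0.3 + 2.2·4 = 9.1; e = 10.8 − 9.1 = 1.7
d=5: ŷ = 0.3 + 2.2·5 = 11.3; e = 10 − 11.3 = -1.3
d=6: ŷ = 0.3 + 2.2·6 = 13.5; e = 12.1 − 13.5 = -1.4
d=8: ŷ = 0.3 + 2.2·8 = 17.9; e = 17.8 − 17.9 = -0.1
d=10: ŷ = 0.3 + 2.2·10 = 22.3; e = 24.3 − 22.3 = 2
d=12: ŷ = 0.3 + 2.2·12 = 26.7; e = 25.3 − 26.7 = -1.4
d=13: ŷ = 0.3 + 2.2·13 = 28.9; e = 30.2 − 28.9 = 1.3
d=14: ŷ = 0.3 + 2.2·14 = 31.1; e = 30.3 − 31.1 = -0.8
Largest |e| is 2 at d = 10, residual 2.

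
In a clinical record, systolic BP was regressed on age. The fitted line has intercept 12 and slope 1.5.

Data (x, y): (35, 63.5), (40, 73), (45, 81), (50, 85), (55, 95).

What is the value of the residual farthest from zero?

r = -2

x=35: ŷ = 12 + 1.5·35 = 64.5; r = 63.5 − 64.5 = -1
x=40: ŷ = 12 + 1.5·40 = 72; r = 73 − 72 = 1
x=45: ŷ = 12 + 1.5·45 = 79.5; r = 81 − 79.5 = 1.5
x=50: ŷ = 12 + 1.5·50 = 87; r = 85 − 87 = -2
x=55: ŷ = 12 + 1.5·55 = 94.5; r = 95 − 94.5 = 0.5
Largest |r| is 2 at x = 50, residual -2.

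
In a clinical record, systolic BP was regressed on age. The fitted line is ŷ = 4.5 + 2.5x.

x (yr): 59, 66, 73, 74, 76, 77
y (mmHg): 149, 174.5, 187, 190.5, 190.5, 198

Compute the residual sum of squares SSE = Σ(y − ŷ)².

SSE = 52

x=59: ŷ = 4.5 + 2.5·59 = 152; e = 149 − 152 = -3
x=66: ŷ = 4.5 + 2.5·66 = 169.5; e = 174.5 − 169.5 = 5
x=73: ŷ = 4.5 + 2.5·73 = 187; e = 187 − 187 = 0
x=74: ŷ = 4.5 + 2.5·74 = 189.5; e = 190.5 − 189.5 = 1
x=76: ŷ = 4.5 + 2.5·76 = 194.5; e = 190.5 − 194.5 = -4
x=77: ŷ = 4.5 + 2.5·77 = 197; e = 198 − 197 = 1
SSE = 9 + 25 + 0 + 1 + 16 + 1 = 52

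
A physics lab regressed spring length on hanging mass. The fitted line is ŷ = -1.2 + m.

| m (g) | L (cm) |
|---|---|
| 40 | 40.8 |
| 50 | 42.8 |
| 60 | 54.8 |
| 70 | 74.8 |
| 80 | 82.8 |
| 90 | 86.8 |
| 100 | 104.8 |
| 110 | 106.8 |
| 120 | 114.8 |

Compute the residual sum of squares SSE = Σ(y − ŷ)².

m=40: ŷ = -1.2 + 40 = 38.8; r = 40.8 − 38.8 = 2
m=50: ŷ = -1.2 + 50 = 48.8; r = 42.8 − 48.8 = -6
m=60: ŷ = -1.2 + 60 = 58.8; r = 54.8 − 58.8 = -4
m=70: ŷ = -1.2 + 70 = 68.8; r = 74.8 − 68.8 = 6
m=80: ŷ = -1.2 + 80 = 78.8; r = 82.8 − 78.8 = 4
m=90: ŷ = -1.2 + 90 = 88.8; r = 86.8 − 88.8 = -2
m=100: ŷ = -1.2 + 100 = 98.8; r = 104.8 − 98.8 = 6
m=110: ŷ = -1.2 + 110 = 108.8; r = 106.8 − 108.8 = -2
m=120: ŷ = -1.2 + 120 = 118.8; r = 114.8 − 118.8 = -4
SSE = 4 + 36 + 16 + 36 + 16 + 4 + 36 + 4 + 16 = 168

SSE = 168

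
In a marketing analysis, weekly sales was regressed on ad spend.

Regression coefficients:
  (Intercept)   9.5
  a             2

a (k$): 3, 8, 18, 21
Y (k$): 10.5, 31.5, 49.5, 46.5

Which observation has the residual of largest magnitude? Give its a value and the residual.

a=3: ŷ = 9.5 + 2·3 = 15.5; e = 10.5 − 15.5 = -5
a=8: ŷ = 9.5 + 2·8 = 25.5; e = 31.5 − 25.5 = 6
a=18: ŷ = 9.5 + 2·18 = 45.5; e = 49.5 − 45.5 = 4
a=21: ŷ = 9.5 + 2·21 = 51.5; e = 46.5 − 51.5 = -5
Largest |e| is 6 at a = 8, residual 6.

a = 8, e = 6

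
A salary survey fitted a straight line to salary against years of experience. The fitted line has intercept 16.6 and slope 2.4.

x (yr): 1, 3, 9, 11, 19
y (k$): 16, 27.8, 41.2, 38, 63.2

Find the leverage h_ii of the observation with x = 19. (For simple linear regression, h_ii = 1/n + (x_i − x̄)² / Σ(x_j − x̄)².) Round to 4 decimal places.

x̄ = (1 + 3 + 9 + 11 + 19)/5 = 8.6
Σ(x − x̄)² = 57.76 + 31.36 + 0.16 + 5.76 + 108.16 = 203.2
h = 1/5 + (10.4)²/203.2 = 0.2 + 0.532283 = 0.7323

h = 0.7323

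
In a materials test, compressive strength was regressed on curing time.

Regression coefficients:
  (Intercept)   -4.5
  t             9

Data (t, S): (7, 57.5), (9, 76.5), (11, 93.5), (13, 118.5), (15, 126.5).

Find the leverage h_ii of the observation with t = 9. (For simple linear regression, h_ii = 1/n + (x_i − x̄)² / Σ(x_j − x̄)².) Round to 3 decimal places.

t̄ = (7 + 9 + 11 + 13 + 15)/5 = 11
Σ(t − t̄)² = 16 + 4 + 0 + 4 + 16 = 40
h = 1/5 + (-2)²/40 = 0.2 + 0.1 = 0.300

h = 0.300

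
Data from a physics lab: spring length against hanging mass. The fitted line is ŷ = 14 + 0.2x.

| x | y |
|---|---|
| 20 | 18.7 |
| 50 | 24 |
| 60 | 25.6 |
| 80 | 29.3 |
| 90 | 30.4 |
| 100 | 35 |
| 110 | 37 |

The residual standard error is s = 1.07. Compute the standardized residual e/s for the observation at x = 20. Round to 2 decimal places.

0.65

ŷ = 14 + 0.2·20 = 18
e = 18.7 − 18 = 0.7
e/s = 0.7 / 1.07 = 0.65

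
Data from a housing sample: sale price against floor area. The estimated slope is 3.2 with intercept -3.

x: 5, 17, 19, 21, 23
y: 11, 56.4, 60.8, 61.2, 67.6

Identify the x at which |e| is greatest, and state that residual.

x = 17, e = 5

x=5: ŷ = -3 + 3.2·5 = 13; e = 11 − 13 = -2
x=17: ŷ = -3 + 3.2·17 = 51.4; e = 56.4 − 51.4 = 5
x=19: ŷ = -3 + 3.2·19 = 57.8; e = 60.8 − 57.8 = 3
x=21: ŷ = -3 + 3.2·21 = 64.2; e = 61.2 − 64.2 = -3
x=23: ŷ = -3 + 3.2·23 = 70.6; e = 67.6 − 70.6 = -3
Largest |e| is 5 at x = 17, residual 5.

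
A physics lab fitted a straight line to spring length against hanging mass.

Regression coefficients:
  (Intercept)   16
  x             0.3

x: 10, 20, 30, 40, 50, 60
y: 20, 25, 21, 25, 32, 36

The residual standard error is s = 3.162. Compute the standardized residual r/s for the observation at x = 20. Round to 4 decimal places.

ŷ = 16 + 0.3·20 = 22
r = 25 − 22 = 3
r/s = 3 / 3.162 = 0.9488

0.9488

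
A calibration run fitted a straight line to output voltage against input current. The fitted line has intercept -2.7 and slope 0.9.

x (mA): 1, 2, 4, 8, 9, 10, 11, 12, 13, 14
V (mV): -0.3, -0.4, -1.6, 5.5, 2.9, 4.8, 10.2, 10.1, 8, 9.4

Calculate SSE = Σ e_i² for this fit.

x=1: V̂ = -2.7 + 0.9·1 = -1.8; e = -0.3 − (-1.8) = 1.5
x=2: V̂ = -2.7 + 0.9·2 = -0.9; e = -0.4 − (-0.9) = 0.5
x=4: V̂ = -2.7 + 0.9·4 = 0.9; e = -1.6 − 0.9 = -2.5
x=8: V̂ = -2.7 + 0.9·8 = 4.5; e = 5.5 − 4.5 = 1
x=9: V̂ = -2.7 + 0.9·9 = 5.4; e = 2.9 − 5.4 = -2.5
x=10: V̂ = -2.7 + 0.9·10 = 6.3; e = 4.8 − 6.3 = -1.5
x=11: V̂ = -2.7 + 0.9·11 = 7.2; e = 10.2 − 7.2 = 3
x=12: V̂ = -2.7 + 0.9·12 = 8.1; e = 10.1 − 8.1 = 2
x=13: V̂ = -2.7 + 0.9·13 = 9; e = 8 − 9 = -1
x=14: V̂ = -2.7 + 0.9·14 = 9.9; e = 9.4 − 9.9 = -0.5
SSE = 2.25 + 0.25 + 6.25 + 1 + 6.25 + 2.25 + 9 + 4 + 1 + 0.25 = 32.5

SSE = 32.5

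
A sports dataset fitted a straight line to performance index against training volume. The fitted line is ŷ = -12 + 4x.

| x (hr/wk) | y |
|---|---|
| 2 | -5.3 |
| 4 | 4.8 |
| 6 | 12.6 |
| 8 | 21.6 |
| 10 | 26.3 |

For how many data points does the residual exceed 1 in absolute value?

3

x=2: ŷ = -12 + 4·2 = -4; e = -5.3 − (-4) = -1.3
x=4: ŷ = -12 + 4·4 = 4; e = 4.8 − 4 = 0.8
x=6: ŷ = -12 + 4·6 = 12; e = 12.6 − 12 = 0.6
x=8: ŷ = -12 + 4·8 = 20; e = 21.6 − 20 = 1.6
x=10: ŷ = -12 + 4·10 = 28; e = 26.3 − 28 = -1.7
|e| > 1: x=2 (|e|=1.3), x=8 (|e|=1.6), x=10 (|e|=1.7) → 3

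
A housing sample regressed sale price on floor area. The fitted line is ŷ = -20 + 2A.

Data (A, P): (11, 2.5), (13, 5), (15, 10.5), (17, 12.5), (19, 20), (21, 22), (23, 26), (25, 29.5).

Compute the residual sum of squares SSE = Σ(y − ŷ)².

SSE = 8

A=11: ŷ = -20 + 2·11 = 2; e = 2.5 − 2 = 0.5
A=13: ŷ = -20 + 2·13 = 6; e = 5 − 6 = -1
A=15: ŷ = -20 + 2·15 = 10; e = 10.5 − 10 = 0.5
A=17: ŷ = -20 + 2·17 = 14; e = 12.5 − 14 = -1.5
A=19: ŷ = -20 + 2·19 = 18; e = 20 − 18 = 2
A=21: ŷ = -20 + 2·21 = 22; e = 22 − 22 = 0
A=23: ŷ = -20 + 2·23 = 26; e = 26 − 26 = 0
A=25: ŷ = -20 + 2·25 = 30; e = 29.5 − 30 = -0.5
SSE = 0.25 + 1 + 0.25 + 2.25 + 4 + 0 + 0 + 0.25 = 8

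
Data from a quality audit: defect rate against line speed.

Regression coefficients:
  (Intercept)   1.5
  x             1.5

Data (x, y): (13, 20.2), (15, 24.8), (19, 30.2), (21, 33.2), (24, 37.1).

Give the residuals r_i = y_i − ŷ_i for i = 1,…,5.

x=13: ŷ = 1.5 + 1.5·13 = 21; r = 20.2 − 21 = -0.8
x=15: ŷ = 1.5 + 1.5·15 = 24; r = 24.8 − 24 = 0.8
x=19: ŷ = 1.5 + 1.5·19 = 30; r = 30.2 − 30 = 0.2
x=21: ŷ = 1.5 + 1.5·21 = 33; r = 33.2 − 33 = 0.2
x=24: ŷ = 1.5 + 1.5·24 = 37.5; r = 37.1 − 37.5 = -0.4

-0.8, 0.8, 0.2, 0.2, -0.4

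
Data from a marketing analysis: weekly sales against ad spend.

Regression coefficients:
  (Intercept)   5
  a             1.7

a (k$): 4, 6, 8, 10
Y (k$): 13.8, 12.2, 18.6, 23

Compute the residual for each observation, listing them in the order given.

2, -3, 0, 1

a=4: ŷ = 5 + 1.7·4 = 11.8; e = 13.8 − 11.8 = 2
a=6: ŷ = 5 + 1.7·6 = 15.2; e = 12.2 − 15.2 = -3
a=8: ŷ = 5 + 1.7·8 = 18.6; e = 18.6 − 18.6 = 0
a=10: ŷ = 5 + 1.7·10 = 22; e = 23 − 22 = 1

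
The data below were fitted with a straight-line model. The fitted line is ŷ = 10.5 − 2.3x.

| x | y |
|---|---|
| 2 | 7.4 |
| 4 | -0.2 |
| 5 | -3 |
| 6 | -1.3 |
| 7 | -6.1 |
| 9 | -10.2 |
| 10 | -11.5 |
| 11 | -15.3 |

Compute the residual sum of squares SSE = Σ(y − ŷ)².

x=2: ŷ = 10.5 − 2.3·2 = 5.9; e = 7.4 − 5.9 = 1.5
x=4: ŷ = 10.5 − 2.3·4 = 1.3; e = -0.2 − 1.3 = -1.5
x=5: ŷ = 10.5 − 2.3·5 = -1; e = -3 − (-1) = -2
x=6: ŷ = 10.5 − 2.3·6 = -3.3; e = -1.3 − (-3.3) = 2
x=7: ŷ = 10.5 − 2.3·7 = -5.6; e = -6.1 − (-5.6) = -0.5
x=9: ŷ = 10.5 − 2.3·9 = -10.2; e = -10.2 − (-10.2) = 0
x=10: ŷ = 10.5 − 2.3·10 = -12.5; e = -11.5 − (-12.5) = 1
x=11: ŷ = 10.5 − 2.3·11 = -14.8; e = -15.3 − (-14.8) = -0.5
SSE = 2.25 + 2.25 + 4 + 4 + 0.25 + 0 + 1 + 0.25 = 14

SSE = 14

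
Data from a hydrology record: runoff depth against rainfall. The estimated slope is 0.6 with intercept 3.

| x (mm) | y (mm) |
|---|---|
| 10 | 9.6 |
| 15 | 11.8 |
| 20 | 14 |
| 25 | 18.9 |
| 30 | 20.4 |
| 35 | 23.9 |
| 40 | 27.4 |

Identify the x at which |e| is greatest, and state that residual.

x=10: ŷ = 3 + 0.6·10 = 9; e = 9.6 − 9 = 0.6
x=15: ŷ = 3 + 0.6·15 = 12; e = 11.8 − 12 = -0.2
x=20: ŷ = 3 + 0.6·20 = 15; e = 14 − 15 = -1
x=25: ŷ = 3 + 0.6·25 = 18; e = 18.9 − 18 = 0.9
x=30: ŷ = 3 + 0.6·30 = 21; e = 20.4 − 21 = -0.6
x=35: ŷ = 3 + 0.6·35 = 24; e = 23.9 − 24 = -0.1
x=40: ŷ = 3 + 0.6·40 = 27; e = 27.4 − 27 = 0.4
Largest |e| is 1 at x = 20, residual -1.

x = 20, e = -1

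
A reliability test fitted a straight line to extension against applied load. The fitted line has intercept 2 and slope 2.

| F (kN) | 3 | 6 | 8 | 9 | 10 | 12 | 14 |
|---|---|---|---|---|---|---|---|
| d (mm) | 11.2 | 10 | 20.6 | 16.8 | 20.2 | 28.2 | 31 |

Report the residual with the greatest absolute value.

r = -4

F=3: ŷ = 2 + 2·3 = 8; r = 11.2 − 8 = 3.2
F=6: ŷ = 2 + 2·6 = 14; r = 10 − 14 = -4
F=8: ŷ = 2 + 2·8 = 18; r = 20.6 − 18 = 2.6
F=9: ŷ = 2 + 2·9 = 20; r = 16.8 − 20 = -3.2
F=10: ŷ = 2 + 2·10 = 22; r = 20.2 − 22 = -1.8
F=12: ŷ = 2 + 2·12 = 26; r = 28.2 − 26 = 2.2
F=14: ŷ = 2 + 2·14 = 30; r = 31 − 30 = 1
Largest |r| is 4 at F = 6, residual -4.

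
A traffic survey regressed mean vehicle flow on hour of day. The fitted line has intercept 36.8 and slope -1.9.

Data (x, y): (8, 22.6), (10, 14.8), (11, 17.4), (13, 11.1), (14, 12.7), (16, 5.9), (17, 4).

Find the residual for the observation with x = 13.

e = -1

ŷ = 36.8 − 1.9·13 = 12.1
e = 11.1 − 12.1 = -1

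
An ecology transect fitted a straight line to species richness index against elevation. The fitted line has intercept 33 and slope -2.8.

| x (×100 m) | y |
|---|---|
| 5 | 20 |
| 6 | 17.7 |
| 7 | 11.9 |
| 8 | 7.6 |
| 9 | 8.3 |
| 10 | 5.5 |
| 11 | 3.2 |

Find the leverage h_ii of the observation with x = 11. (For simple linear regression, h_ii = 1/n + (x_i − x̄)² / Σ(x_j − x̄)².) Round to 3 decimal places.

x̄ = (5 + 6 + 7 + 8 + 9 + 10 + 11)/7 = 8
Σ(x − x̄)² = 9 + 4 + 1 + 0 + 1 + 4 + 9 = 28
h = 1/7 + (3)²/28 = 0.142857 + 0.321429 = 0.464

h = 0.464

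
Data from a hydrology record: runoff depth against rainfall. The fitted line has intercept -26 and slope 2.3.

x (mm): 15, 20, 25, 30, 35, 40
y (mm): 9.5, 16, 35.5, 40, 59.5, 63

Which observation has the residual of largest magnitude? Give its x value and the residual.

x = 35, e = 5

x=15: ŷ = -26 + 2.3·15 = 8.5; e = 9.5 − 8.5 = 1
x=20: ŷ = -26 + 2.3·20 = 20; e = 16 − 20 = -4
x=25: ŷ = -26 + 2.3·25 = 31.5; e = 35.5 − 31.5 = 4
x=30: ŷ = -26 + 2.3·30 = 43; e = 40 − 43 = -3
x=35: ŷ = -26 + 2.3·35 = 54.5; e = 59.5 − 54.5 = 5
x=40: ŷ = -26 + 2.3·40 = 66; e = 63 − 66 = -3
Largest |e| is 5 at x = 35, residual 5.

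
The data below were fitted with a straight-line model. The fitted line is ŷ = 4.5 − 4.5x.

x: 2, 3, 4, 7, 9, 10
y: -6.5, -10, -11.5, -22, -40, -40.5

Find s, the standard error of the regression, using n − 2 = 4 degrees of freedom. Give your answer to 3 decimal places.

s = 3.536

x=2: ŷ = 4.5 − 4.5·2 = -4.5; e = -6.5 − (-4.5) = -2
x=3: ŷ = 4.5 − 4.5·3 = -9; e = -10 − (-9) = -1
x=4: ŷ = 4.5 − 4.5·4 = -13.5; e = -11.5 − (-13.5) = 2
x=7: ŷ = 4.5 − 4.5·7 = -27; e = -22 − (-27) = 5
x=9: ŷ = 4.5 − 4.5·9 = -36; e = -40 − (-36) = -4
x=10: ŷ = 4.5 − 4.5·10 = -40.5; e = -40.5 − (-40.5) = 0
SSE = 4 + 1 + 4 + 25 + 16 + 0 = 50
s = √(50/4) = √12.5 ≈ 3.536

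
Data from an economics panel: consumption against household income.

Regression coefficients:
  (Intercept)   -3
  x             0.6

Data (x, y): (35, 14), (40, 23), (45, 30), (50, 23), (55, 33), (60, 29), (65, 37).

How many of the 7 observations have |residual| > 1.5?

6

x=35: ŷ = -3 + 0.6·35 = 18; e = 14 − 18 = -4
x=40: ŷ = -3 + 0.6·40 = 21; e = 23 − 21 = 2
x=45: ŷ = -3 + 0.6·45 = 24; e = 30 − 24 = 6
x=50: ŷ = -3 + 0.6·50 = 27; e = 23 − 27 = -4
x=55: ŷ = -3 + 0.6·55 = 30; e = 33 − 30 = 3
x=60: ŷ = -3 + 0.6·60 = 33; e = 29 − 33 = -4
x=65: ŷ = -3 + 0.6·65 = 36; e = 37 − 36 = 1
|e| > 1.5: x=35 (|e|=4), x=40 (|e|=2), x=45 (|e|=6), x=50 (|e|=4), x=55 (|e|=3), x=60 (|e|=4) → 6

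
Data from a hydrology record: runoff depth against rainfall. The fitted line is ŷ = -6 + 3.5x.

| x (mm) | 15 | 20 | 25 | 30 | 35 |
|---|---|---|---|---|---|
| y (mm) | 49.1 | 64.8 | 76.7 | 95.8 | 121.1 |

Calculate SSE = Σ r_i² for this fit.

SSE = 61.84

x=15: ŷ = -6 + 3.5·15 = 46.5; r = 49.1 − 46.5 = 2.6
x=20: ŷ = -6 + 3.5·20 = 64; r = 64.8 − 64 = 0.8
x=25: ŷ = -6 + 3.5·25 = 81.5; r = 76.7 − 81.5 = -4.8
x=30: ŷ = -6 + 3.5·30 = 99; r = 95.8 − 99 = -3.2
x=35: ŷ = -6 + 3.5·35 = 116.5; r = 121.1 − 116.5 = 4.6
SSE = 6.76 + 0.64 + 23.04 + 10.24 + 21.16 = 61.84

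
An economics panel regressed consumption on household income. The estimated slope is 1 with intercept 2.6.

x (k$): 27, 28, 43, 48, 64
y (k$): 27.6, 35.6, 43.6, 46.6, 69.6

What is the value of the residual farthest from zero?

x=27: ŷ = 2.6 + 27 = 29.6; e = 27.6 − 29.6 = -2
x=28: ŷ = 2.6 + 28 = 30.6; e = 35.6 − 30.6 = 5
x=43: ŷ = 2.6 + 43 = 45.6; e = 43.6 − 45.6 = -2
x=48: ŷ = 2.6 + 48 = 50.6; e = 46.6 − 50.6 = -4
x=64: ŷ = 2.6 + 64 = 66.6; e = 69.6 − 66.6 = 3
Largest |e| is 5 at x = 28, residual 5.

e = 5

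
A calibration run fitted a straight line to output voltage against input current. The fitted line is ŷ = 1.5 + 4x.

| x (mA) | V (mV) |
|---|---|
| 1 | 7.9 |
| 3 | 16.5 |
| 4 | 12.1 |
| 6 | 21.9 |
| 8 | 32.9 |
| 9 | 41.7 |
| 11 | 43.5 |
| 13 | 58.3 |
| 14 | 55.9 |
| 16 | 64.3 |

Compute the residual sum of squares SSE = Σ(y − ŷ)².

SSE = 105.92

x=1: ŷ = 1.5 + 4·1 = 5.5; r = 7.9 − 5.5 = 2.4
x=3: ŷ = 1.5 + 4·3 = 13.5; r = 16.5 − 13.5 = 3
x=4: ŷ = 1.5 + 4·4 = 17.5; r = 12.1 − 17.5 = -5.4
x=6: ŷ = 1.5 + 4·6 = 25.5; r = 21.9 − 25.5 = -3.6
x=8: ŷ = 1.5 + 4·8 = 33.5; r = 32.9 − 33.5 = -0.6
x=9: ŷ = 1.5 + 4·9 = 37.5; r = 41.7 − 37.5 = 4.2
x=11: ŷ = 1.5 + 4·11 = 45.5; r = 43.5 − 45.5 = -2
x=13: ŷ = 1.5 + 4·13 = 53.5; r = 58.3 − 53.5 = 4.8
x=14: ŷ = 1.5 + 4·14 = 57.5; r = 55.9 − 57.5 = -1.6
x=16: ŷ = 1.5 + 4·16 = 65.5; r = 64.3 − 65.5 = -1.2
SSE = 5.76 + 9 + 29.16 + 12.96 + 0.36 + 17.64 + 4 + 23.04 + 2.56 + 1.44 = 105.92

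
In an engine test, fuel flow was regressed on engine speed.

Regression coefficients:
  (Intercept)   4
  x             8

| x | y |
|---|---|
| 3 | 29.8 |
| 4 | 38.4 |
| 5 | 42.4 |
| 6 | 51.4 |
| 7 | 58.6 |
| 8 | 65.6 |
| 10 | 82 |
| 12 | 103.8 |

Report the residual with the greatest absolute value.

e = 3.8

x=3: ŷ = 4 + 8·3 = 28; e = 29.8 − 28 = 1.8
x=4: ŷ = 4 + 8·4 = 36; e = 38.4 − 36 = 2.4
x=5: ŷ = 4 + 8·5 = 44; e = 42.4 − 44 = -1.6
x=6: ŷ = 4 + 8·6 = 52; e = 51.4 − 52 = -0.6
x=7: ŷ = 4 + 8·7 = 60; e = 58.6 − 60 = -1.4
x=8: ŷ = 4 + 8·8 = 68; e = 65.6 − 68 = -2.4
x=10: ŷ = 4 + 8·10 = 84; e = 82 − 84 = -2
x=12: ŷ = 4 + 8·12 = 100; e = 103.8 − 100 = 3.8
Largest |e| is 3.8 at x = 12, residual 3.8.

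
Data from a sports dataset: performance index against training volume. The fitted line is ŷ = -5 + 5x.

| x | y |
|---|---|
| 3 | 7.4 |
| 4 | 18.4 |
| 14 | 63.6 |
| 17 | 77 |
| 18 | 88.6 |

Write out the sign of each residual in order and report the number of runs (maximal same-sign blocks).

4 runs

x=3: ŷ = -5 + 5·3 = 10; e = 7.4 − 10 = -2.6
x=4: ŷ = -5 + 5·4 = 15; e = 18.4 − 15 = 3.4
x=14: ŷ = -5 + 5·14 = 65; e = 63.6 − 65 = -1.4
x=17: ŷ = -5 + 5·17 = 80; e = 77 − 80 = -3
x=18: ŷ = -5 + 5·18 = 85; e = 88.6 − 85 = 3.6
Signs: − + − − +
Runs: −×1, +×1, −×2, +×1 → 4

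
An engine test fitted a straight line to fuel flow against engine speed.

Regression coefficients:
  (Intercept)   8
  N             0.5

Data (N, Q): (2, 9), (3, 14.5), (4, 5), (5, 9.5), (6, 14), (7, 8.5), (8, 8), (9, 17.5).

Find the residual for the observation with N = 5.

ŷ = 8 + 0.5·5 = 10.5
r = 9.5 − 10.5 = -1

r = -1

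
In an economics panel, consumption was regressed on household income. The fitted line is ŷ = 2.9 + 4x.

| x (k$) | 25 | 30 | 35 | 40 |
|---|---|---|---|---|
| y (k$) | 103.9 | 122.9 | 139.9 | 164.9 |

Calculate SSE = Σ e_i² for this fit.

SSE = 14

x=25: ŷ = 2.9 + 4·25 = 102.9; e = 103.9 − 102.9 = 1
x=30: ŷ = 2.9 + 4·30 = 122.9; e = 122.9 − 122.9 = 0
x=35: ŷ = 2.9 + 4·35 = 142.9; e = 139.9 − 142.9 = -3
x=40: ŷ = 2.9 + 4·40 = 162.9; e = 164.9 − 162.9 = 2
SSE = 1 + 0 + 9 + 4 = 14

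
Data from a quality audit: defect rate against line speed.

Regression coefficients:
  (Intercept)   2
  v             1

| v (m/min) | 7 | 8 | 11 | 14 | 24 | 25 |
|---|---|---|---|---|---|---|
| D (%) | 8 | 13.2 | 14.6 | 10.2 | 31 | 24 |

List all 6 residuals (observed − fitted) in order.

v=7: D̂ = 2 + 7 = 9; r = 8 − 9 = -1
v=8: D̂ = 2 + 8 = 10; r = 13.2 − 10 = 3.2
v=11: D̂ = 2 + 11 = 13; r = 14.6 − 13 = 1.6
v=14: D̂ = 2 + 14 = 16; r = 10.2 − 16 = -5.8
v=24: D̂ = 2 + 24 = 26; r = 31 − 26 = 5
v=25: D̂ = 2 + 25 = 27; r = 24 − 27 = -3

-1, 3.2, 1.6, -5.8, 5, -3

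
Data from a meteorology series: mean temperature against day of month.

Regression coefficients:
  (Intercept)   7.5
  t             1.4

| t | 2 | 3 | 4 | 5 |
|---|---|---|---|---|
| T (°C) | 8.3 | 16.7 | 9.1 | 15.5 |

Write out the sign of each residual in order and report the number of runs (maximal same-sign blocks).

t=2: ŷ = 7.5 + 1.4·2 = 10.3; r = 8.3 − 10.3 = -2
t=3: ŷ = 7.5 + 1.4·3 = 11.7; r = 16.7 − 11.7 = 5
t=4: ŷ = 7.5 + 1.4·4 = 13.1; r = 9.1 − 13.1 = -4
t=5: ŷ = 7.5 + 1.4·5 = 14.5; r = 15.5 − 14.5 = 1
Signs: − + − +
Runs: −×1, +×1, −×1, +×1 → 4

4 runs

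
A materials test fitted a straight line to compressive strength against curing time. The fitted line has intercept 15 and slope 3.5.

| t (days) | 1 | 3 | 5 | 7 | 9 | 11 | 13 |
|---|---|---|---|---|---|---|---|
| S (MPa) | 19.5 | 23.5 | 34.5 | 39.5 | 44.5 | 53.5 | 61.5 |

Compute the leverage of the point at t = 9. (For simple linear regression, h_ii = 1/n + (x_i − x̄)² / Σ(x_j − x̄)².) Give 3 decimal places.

t̄ = (1 + 3 + 5 + 7 + 9 + 11 + 13)/7 = 7
Σ(t − t̄)² = 36 + 16 + 4 + 0 + 4 + 16 + 36 = 112
h = 1/7 + (2)²/112 = 0.142857 + 0.0357143 = 0.179

h = 0.179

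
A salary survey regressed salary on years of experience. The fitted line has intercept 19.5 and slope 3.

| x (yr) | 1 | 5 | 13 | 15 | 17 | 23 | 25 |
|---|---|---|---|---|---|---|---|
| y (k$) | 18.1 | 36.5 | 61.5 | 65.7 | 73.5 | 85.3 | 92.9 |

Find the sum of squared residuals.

x=1: ŷ = 19.5 + 3·1 = 22.5; e = 18.1 − 22.5 = -4.4
x=5: ŷ = 19.5 + 3·5 = 34.5; e = 36.5 − 34.5 = 2
x=13: ŷ = 19.5 + 3·13 = 58.5; e = 61.5 − 58.5 = 3
x=15: ŷ = 19.5 + 3·15 = 64.5; e = 65.7 − 64.5 = 1.2
x=17: ŷ = 19.5 + 3·17 = 70.5; e = 73.5 − 70.5 = 3
x=23: ŷ = 19.5 + 3·23 = 88.5; e = 85.3 − 88.5 = -3.2
x=25: ŷ = 19.5 + 3·25 = 94.5; e = 92.9 − 94.5 = -1.6
SSE = 19.36 + 4 + 9 + 1.44 + 9 + 10.24 + 2.56 = 55.6

SSE = 55.6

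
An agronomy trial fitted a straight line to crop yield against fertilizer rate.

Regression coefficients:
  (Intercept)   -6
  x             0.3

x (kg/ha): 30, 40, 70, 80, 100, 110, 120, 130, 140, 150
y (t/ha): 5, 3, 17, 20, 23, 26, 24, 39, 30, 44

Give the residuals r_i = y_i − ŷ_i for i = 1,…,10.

2, -3, 2, 2, -1, -1, -6, 6, -6, 5

x=30: ŷ = -6 + 0.3·30 = 3; r = 5 − 3 = 2
x=40: ŷ = -6 + 0.3·40 = 6; r = 3 − 6 = -3
x=70: ŷ = -6 + 0.3·70 = 15; r = 17 − 15 = 2
x=80: ŷ = -6 + 0.3·80 = 18; r = 20 − 18 = 2
x=100: ŷ = -6 + 0.3·100 = 24; r = 23 − 24 = -1
x=110: ŷ = -6 + 0.3·110 = 27; r = 26 − 27 = -1
x=120: ŷ = -6 + 0.3·120 = 30; r = 24 − 30 = -6
x=130: ŷ = -6 + 0.3·130 = 33; r = 39 − 33 = 6
x=140: ŷ = -6 + 0.3·140 = 36; r = 30 − 36 = -6
x=150: ŷ = -6 + 0.3·150 = 39; r = 44 − 39 = 5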